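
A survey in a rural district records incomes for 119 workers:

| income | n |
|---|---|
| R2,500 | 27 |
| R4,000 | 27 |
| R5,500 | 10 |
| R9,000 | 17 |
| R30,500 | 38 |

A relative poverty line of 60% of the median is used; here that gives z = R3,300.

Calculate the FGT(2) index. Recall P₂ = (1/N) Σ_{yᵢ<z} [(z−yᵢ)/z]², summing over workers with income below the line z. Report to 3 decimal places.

Below z: 27×R2,500 (q = 27 of N = 119).
Shortfall ratios: (3300−2500)/3300 = 0.2424 (×27).
Squared: 0.0588 (×27).
Sum = 1.586777; P₂ = 1.586777 / 119 = 0.013.

0.013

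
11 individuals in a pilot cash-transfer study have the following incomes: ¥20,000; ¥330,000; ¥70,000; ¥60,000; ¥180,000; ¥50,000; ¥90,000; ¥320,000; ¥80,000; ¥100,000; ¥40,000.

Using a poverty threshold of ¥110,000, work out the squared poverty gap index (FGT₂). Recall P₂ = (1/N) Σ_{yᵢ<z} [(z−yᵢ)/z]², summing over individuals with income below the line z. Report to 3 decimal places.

0.166

Below z: ¥20,000, ¥40,000, ¥50,000, ¥60,000, ¥70,000, ¥80,000, ¥90,000, ¥100,000 (q = 8 of N = 11).
Shortfall ratios: (110000−20000)/110000 = 0.8182; (110000−40000)/110000 = 0.6364; (110000−50000)/110000 = 0.5455; (110000−60000)/110000 = 0.4545; (110000−70000)/110000 = 0.3636; (110000−80000)/110000 = 0.2727; (110000−90000)/110000 = 0.1818; (110000−100000)/110000 = 0.0909.
Squared: 0.6694; 0.4050; 0.2975; 0.2066; 0.1322; 0.0744; 0.0331; 0.0083.
Sum = 1.826446; P₂ = 1.826446 / 11 = 0.166.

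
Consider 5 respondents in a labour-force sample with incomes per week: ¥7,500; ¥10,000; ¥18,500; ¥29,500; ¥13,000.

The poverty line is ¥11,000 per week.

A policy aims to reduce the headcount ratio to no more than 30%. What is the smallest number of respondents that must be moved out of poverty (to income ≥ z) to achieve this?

1

Currently q = 2 of N = 5 are below the line (H = 0.400).
A headcount ratio of at most 30% allows at most ⌊0.30 × 5⌋ = 1 poor respondents.
So at least 2 − 1 = 1 must be lifted.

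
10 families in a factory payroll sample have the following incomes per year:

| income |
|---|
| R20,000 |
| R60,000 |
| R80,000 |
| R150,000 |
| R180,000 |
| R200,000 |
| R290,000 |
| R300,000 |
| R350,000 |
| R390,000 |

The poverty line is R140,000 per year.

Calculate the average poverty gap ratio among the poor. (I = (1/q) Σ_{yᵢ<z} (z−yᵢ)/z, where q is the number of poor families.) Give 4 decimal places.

0.6190

Below the line: R20,000, R60,000, R80,000 (q = 3 of N = 10).
Shortfall ratios (z−y)/z: 0.8571, 0.5714, 0.4286; sum = 1.857143.
I averages over the q = 3 poor units only: 1.857143 / 3 = 0.6190.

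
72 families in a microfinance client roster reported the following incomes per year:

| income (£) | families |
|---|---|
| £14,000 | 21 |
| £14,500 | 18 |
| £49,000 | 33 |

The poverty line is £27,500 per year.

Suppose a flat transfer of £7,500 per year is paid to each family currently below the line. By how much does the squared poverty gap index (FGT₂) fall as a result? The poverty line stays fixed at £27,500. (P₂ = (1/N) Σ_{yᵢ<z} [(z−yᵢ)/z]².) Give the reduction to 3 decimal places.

0.102

Before: below the line — 21×£14,000, 18×£14,500; squared poverty gap index (FGT₂) = 0.12616.
After the £7,500 transfer: below the line — 21×£21,500, 18×£22,000; squared poverty gap index (FGT₂) = 0.02388.
Reduction = 0.12616 − 0.02388 = 0.102.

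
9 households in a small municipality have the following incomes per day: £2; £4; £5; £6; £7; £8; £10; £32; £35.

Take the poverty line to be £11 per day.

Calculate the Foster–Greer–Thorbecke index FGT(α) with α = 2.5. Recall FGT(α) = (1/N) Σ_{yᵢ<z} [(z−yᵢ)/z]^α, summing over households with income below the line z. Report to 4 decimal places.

Below the line: £2, £4, £5, £6, £7, £8, £10 (q = 7 of N = 9).
Relative gaps: (11−2)/11 = 0.8182; (11−4)/11 = 0.6364; (11−5)/11 = 0.5455; (11−6)/11 = 0.4545; (11−7)/11 = 0.3636; (11−8)/11 = 0.2727; (11−10)/11 = 0.0909.
Raised to α = 2.5: 0.60551; 0.32305; 0.21973; 0.13930; 0.07974; 0.03884; 0.00249.
Sum = 1.408665; FGT(2.5) = 1.408665 / 9 = 0.1565.

0.1565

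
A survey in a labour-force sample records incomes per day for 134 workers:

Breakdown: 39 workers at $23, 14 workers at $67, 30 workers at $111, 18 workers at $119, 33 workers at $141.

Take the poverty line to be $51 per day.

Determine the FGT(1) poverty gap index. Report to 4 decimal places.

Incomes under z: 39×$23 (q = 39 of N = 134).
Relative gaps: (51−23)/51 = 0.5490 (×39).
Σ = 21.411765. Dividing by the full population N = 134 gives P₁ = 0.1598.

0.1598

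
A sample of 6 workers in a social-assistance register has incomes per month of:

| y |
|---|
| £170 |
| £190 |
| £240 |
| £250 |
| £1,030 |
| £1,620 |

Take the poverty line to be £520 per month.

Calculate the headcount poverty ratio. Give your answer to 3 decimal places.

0.667

4 of the 6 workers have income below £520.
H = 4/6 = 0.667.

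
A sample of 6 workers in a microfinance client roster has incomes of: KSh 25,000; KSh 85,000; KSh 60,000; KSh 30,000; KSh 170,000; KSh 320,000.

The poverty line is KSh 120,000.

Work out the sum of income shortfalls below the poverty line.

Poor units: KSh 25,000, KSh 30,000, KSh 60,000, KSh 85,000 (q = 4 of N = 6).
Individual gaps: 120000−25000 = 95000; 120000−30000 = 90000; 120000−60000 = 60000; 120000−85000 = 35000.
Aggregate gap = KSh 280,000.

KSh 280,000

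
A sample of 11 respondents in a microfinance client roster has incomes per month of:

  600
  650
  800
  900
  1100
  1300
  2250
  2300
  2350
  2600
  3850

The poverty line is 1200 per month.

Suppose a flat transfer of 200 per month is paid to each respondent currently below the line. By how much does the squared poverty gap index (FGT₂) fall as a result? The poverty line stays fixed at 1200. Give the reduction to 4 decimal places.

Before: below the line — 600, 650, 800, 900, 1100; squared poverty gap index (FGT₂) = 0.058239.
After the 200 transfer: below the line — 800, 850, 1000, 1100; squared poverty gap index (FGT₂) = 0.020991.
Reduction = 0.058239 − 0.020991 = 0.0372.

0.0372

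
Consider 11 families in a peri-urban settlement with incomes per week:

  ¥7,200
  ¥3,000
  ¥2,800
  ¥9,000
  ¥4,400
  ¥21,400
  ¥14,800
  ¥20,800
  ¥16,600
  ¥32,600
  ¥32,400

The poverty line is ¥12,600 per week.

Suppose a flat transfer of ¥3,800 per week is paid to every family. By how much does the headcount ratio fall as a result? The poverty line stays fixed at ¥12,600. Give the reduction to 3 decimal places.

0.091

Before: below the line — ¥2,800, ¥3,000, ¥4,400, ¥7,200, ¥9,000; headcount ratio = 0.45455.
After the ¥3,800 transfer: below the line — ¥6,600, ¥6,800, ¥8,200, ¥11,000; headcount ratio = 0.36364.
Reduction = 0.45455 − 0.36364 = 0.091.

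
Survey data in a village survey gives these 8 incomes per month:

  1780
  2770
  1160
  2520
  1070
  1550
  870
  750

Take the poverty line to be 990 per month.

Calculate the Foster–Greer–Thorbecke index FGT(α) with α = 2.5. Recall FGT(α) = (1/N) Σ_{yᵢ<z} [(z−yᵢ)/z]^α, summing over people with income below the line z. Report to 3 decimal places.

Poor units: 750, 870 (q = 2 of N = 8).
Normalized shortfalls: (990−750)/990 = 0.2424; (990−870)/990 = 0.1212.
Raised to α = 2.5: 0.02894; 0.00512.
Sum = 0.034051; FGT(2.5) = 0.034051 / 8 = 0.004.

0.004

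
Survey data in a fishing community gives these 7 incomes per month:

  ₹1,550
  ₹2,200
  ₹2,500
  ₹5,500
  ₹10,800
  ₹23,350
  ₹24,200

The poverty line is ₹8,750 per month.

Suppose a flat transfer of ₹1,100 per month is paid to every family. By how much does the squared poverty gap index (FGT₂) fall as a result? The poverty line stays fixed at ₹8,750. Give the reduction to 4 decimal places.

Before: below the line — ₹1,550, ₹2,200, ₹2,500, ₹5,500; squared poverty gap index (FGT₂) = 0.269374.
After the ₹1,100 transfer: below the line — ₹2,650, ₹3,300, ₹3,600, ₹6,600; squared poverty gap index (FGT₂) = 0.182964.
Reduction = 0.269374 − 0.182964 = 0.0864.

0.0864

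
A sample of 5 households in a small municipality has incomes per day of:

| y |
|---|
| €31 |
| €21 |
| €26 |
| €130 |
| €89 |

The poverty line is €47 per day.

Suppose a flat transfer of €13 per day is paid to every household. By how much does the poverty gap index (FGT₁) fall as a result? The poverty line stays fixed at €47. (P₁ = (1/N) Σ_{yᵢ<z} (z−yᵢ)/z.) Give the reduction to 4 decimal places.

0.1660

Before: below the line — €21, €26, €31; poverty gap index (FGT₁) = 0.268085.
After the €13 transfer: below the line — €34, €39, €44; poverty gap index (FGT₁) = 0.102128.
Reduction = 0.268085 − 0.102128 = 0.1660.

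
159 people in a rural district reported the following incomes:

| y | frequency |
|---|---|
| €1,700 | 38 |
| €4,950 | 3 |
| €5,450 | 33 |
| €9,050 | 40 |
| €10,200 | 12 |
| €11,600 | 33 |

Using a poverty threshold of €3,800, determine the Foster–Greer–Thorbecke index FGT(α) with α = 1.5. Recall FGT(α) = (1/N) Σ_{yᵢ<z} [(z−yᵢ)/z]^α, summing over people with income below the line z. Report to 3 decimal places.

0.098

Incomes under z: 38×€1,700 (q = 38 of N = 159).
Gap ratios (z−y)/z: (3800−1700)/3800 = 0.5526 (×38).
Raised to α = 1.5: 0.41082 (×38).
Sum = 15.611231; FGT(1.5) = 15.611231 / 159 = 0.098.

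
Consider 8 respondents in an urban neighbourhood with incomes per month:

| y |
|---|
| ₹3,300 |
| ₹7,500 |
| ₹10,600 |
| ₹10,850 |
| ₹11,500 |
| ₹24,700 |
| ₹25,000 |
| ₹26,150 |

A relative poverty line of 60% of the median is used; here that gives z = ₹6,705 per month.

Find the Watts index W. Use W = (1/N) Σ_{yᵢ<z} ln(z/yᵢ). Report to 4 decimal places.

0.0886

Poor units: ₹3,300 (q = 1 of N = 8).
ln(z/y) terms: ln(6705/3300) = 0.7089.
W = 0.708931 / 8 = 0.0886.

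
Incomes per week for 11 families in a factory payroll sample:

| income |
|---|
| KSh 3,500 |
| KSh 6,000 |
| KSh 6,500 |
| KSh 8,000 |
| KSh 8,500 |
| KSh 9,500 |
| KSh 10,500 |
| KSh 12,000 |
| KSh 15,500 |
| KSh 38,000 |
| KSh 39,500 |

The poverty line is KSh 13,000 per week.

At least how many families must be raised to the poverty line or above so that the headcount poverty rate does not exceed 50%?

3

Currently q = 8 of N = 11 are below the line (H = 0.727).
A headcount ratio of at most 50% allows at most ⌊0.50 × 11⌋ = 5 poor families.
So at least 8 − 5 = 3 must be lifted.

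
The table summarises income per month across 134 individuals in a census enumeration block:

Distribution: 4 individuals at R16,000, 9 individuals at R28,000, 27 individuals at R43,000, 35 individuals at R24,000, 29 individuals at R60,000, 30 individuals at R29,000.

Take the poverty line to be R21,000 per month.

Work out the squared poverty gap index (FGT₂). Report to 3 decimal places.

0.002

Incomes under z: 4×R16,000 (q = 4 of N = 134).
Relative gaps: (21000−16000)/21000 = 0.2381 (×4).
Squared: 0.0567 (×4).
Sum = 0.226757; P₂ = 0.226757 / 134 = 0.002.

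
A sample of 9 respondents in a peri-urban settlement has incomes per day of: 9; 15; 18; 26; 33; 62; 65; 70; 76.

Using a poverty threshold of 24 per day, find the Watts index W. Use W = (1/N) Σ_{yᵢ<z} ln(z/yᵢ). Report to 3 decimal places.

0.193

Incomes under z: 9, 15, 18 (q = 3 of N = 9).
ln(z/y) terms: ln(24/9) = 0.9808; ln(24/15) = 0.4700; ln(24/18) = 0.2877.
W = 1.738515 / 9 = 0.193.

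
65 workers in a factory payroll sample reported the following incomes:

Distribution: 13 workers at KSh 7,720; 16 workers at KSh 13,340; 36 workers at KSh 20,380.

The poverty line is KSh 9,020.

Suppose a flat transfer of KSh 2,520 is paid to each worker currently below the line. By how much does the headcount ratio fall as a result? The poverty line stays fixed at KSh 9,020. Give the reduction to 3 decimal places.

Before: below the line — 13×KSh 7,720; headcount ratio = 0.20000.
After the KSh 2,520 transfer: below the line — none; headcount ratio = 0.00000.
Reduction = 0.20000 − 0.00000 = 0.200.

0.200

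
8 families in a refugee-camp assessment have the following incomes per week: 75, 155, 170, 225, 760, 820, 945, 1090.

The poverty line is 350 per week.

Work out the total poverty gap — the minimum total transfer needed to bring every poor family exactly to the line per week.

Incomes under z: 75, 155, 170, 225 (q = 4 of N = 8).
Individual gaps: 350−75 = 275; 350−155 = 195; 350−170 = 180; 350−225 = 125.
Aggregate gap = 775.

775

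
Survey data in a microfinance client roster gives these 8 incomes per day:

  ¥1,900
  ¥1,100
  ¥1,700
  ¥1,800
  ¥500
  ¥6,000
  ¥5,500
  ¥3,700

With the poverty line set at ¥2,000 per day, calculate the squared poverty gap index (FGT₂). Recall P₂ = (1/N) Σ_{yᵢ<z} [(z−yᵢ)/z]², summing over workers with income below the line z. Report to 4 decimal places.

Below z: ¥500, ¥1,100, ¥1,700, ¥1,800, ¥1,900 (q = 5 of N = 8).
Shortfall ratios: (2000−500)/2000 = 0.7500; (2000−1100)/2000 = 0.4500; (2000−1700)/2000 = 0.1500; (2000−1800)/2000 = 0.1000; (2000−1900)/2000 = 0.0500.
Squared: 0.5625; 0.2025; 0.0225; 0.0100; 0.0025.
Sum = 0.800000; P₂ = 0.800000 / 8 = 0.1000.

0.1000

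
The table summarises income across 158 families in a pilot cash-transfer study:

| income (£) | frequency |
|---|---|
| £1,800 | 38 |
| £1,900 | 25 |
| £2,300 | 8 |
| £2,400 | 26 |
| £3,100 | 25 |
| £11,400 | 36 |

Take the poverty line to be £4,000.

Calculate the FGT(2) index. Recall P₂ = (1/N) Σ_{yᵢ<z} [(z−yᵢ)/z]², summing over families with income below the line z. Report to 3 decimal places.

Incomes under z: 38×£1,800, 25×£1,900, 8×£2,300, 26×£2,400, 25×£3,100 (q = 122 of N = 158).
Gap ratios (z−y)/z: (4000−1800)/4000 = 0.5500 (×38); (4000−1900)/4000 = 0.5250 (×25); (4000−2300)/4000 = 0.4250 (×8); (4000−2400)/4000 = 0.4000 (×26); (4000−3100)/4000 = 0.2250 (×25).
Squared: 0.3025 (×38); 0.2756 (×25); 0.1806 (×8); 0.1600 (×26); 0.0506 (×25).
Sum = 25.256250; P₂ = 25.256250 / 158 = 0.160.

0.160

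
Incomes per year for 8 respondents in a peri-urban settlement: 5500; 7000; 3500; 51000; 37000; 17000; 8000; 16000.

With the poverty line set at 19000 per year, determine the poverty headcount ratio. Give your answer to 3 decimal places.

6 of the 8 respondents have income below 19000.
H = 6/8 = 0.750.

0.750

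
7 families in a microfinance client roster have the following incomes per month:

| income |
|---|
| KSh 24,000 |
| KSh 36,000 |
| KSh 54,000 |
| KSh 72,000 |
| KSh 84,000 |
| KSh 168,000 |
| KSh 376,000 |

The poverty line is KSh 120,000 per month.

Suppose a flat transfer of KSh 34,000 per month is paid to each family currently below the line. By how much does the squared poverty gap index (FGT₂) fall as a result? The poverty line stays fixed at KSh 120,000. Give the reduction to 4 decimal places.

Before: below the line — KSh 24,000, KSh 36,000, KSh 54,000, KSh 72,000, KSh 84,000; squared poverty gap index (FGT₂) = 0.240357.
After the KSh 34,000 transfer: below the line — KSh 58,000, KSh 70,000, KSh 88,000, KSh 106,000, KSh 118,000; squared poverty gap index (FGT₂) = 0.075079.
Reduction = 0.240357 − 0.075079 = 0.1653.

0.1653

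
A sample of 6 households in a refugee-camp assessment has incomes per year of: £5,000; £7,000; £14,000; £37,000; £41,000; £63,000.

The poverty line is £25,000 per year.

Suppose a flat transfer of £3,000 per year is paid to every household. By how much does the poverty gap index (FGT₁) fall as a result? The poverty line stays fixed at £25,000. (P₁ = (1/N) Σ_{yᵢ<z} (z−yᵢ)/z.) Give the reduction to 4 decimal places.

0.0600

Before: below the line — £5,000, £7,000, £14,000; poverty gap index (FGT₁) = 0.326667.
After the £3,000 transfer: below the line — £8,000, £10,000, £17,000; poverty gap index (FGT₁) = 0.266667.
Reduction = 0.326667 − 0.266667 = 0.0600.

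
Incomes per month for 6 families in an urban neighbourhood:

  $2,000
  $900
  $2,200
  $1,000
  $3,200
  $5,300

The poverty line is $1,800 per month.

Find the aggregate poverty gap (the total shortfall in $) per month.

Below the line: $900, $1,000 (q = 2 of N = 6).
Individual gaps: 1800−900 = 900; 1800−1000 = 800.
Aggregate gap = $1,700.

$1,700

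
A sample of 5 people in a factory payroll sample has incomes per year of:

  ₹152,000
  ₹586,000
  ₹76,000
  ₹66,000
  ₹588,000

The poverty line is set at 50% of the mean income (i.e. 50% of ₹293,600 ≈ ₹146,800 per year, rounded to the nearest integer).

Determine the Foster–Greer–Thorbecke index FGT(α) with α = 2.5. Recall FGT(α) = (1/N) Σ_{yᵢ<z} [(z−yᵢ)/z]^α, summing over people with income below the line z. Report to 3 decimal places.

0.077

Below z: ₹66,000, ₹76,000 (q = 2 of N = 5).
Normalized shortfalls: (146800−66000)/146800 = 0.5504; (146800−76000)/146800 = 0.4823.
Raised to α = 2.5: 0.22476; 0.16154.
Sum = 0.386293; FGT(2.5) = 0.386293 / 5 = 0.077.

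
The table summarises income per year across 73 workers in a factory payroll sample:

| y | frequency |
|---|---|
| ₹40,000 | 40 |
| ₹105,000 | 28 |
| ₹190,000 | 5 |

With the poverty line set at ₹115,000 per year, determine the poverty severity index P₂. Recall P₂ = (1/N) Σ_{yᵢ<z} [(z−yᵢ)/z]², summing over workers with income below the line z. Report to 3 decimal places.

0.236

Poor units: 40×₹40,000, 28×₹105,000 (q = 68 of N = 73).
Gap ratios (z−y)/z: (115000−40000)/115000 = 0.6522 (×40); (115000−105000)/115000 = 0.0870 (×28).
Squared: 0.4253 (×40); 0.0076 (×28).
Sum = 17.224953; P₂ = 17.224953 / 73 = 0.236.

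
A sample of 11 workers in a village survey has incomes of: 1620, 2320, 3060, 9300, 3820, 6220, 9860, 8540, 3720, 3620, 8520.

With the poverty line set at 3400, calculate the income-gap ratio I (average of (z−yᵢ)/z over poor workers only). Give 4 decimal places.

Below the line: 1620, 2320, 3060 (q = 3 of N = 11).
Shortfall ratios (z−y)/z: 0.5235, 0.3176, 0.1000; sum = 0.941176.
I averages over the q = 3 poor units only: 0.941176 / 3 = 0.3137.

0.3137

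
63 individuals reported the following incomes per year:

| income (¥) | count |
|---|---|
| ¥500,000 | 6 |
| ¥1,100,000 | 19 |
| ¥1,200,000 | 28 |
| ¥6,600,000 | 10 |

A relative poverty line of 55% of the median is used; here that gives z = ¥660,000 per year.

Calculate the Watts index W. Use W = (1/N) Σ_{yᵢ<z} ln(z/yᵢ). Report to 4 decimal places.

0.0264

Incomes under z: 6×¥500,000 (q = 6 of N = 63).
Log shortfalls: ln(660000/500000) = 0.2776 (×6).
W = 1.665790 / 63 = 0.0264.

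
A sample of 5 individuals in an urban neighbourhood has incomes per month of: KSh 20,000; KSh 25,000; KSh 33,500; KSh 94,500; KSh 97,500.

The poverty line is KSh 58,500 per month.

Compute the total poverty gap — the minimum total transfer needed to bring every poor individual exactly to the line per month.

Incomes under z: KSh 20,000, KSh 25,000, KSh 33,500 (q = 3 of N = 5).
Individual gaps: 58500−20000 = 38500; 58500−25000 = 33500; 58500−33500 = 25000.
Aggregate gap = KSh 97,000.

KSh 97,000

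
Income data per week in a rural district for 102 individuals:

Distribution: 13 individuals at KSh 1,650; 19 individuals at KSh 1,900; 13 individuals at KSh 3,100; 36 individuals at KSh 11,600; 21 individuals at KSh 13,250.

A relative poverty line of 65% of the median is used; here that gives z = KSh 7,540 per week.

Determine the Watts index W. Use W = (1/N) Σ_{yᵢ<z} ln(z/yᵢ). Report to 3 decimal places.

0.564

Below z: 13×KSh 1,650, 19×KSh 1,900, 13×KSh 3,100 (q = 45 of N = 102).
Log gaps: ln(7540/1650) = 1.5194 (×13); ln(7540/1900) = 1.3784 (×19); ln(7540/3100) = 0.8888 (×13).
W = 57.496468 / 102 = 0.564.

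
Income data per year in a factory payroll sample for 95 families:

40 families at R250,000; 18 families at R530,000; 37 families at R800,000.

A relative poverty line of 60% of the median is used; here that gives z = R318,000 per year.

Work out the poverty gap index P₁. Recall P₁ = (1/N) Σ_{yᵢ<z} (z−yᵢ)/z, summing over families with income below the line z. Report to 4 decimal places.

0.0900

Below z: 40×R250,000 (q = 40 of N = 95).
Shortfall ratios: (318000−250000)/318000 = 0.2138 (×40).
Σ = 8.553459. Dividing by the full population N = 95 gives P₁ = 0.0900.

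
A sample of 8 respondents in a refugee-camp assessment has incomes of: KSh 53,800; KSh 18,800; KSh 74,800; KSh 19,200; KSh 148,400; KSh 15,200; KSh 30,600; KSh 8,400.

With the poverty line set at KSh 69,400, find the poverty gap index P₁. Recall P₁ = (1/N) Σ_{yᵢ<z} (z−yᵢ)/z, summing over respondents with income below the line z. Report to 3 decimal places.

Below z: KSh 8,400, KSh 15,200, KSh 18,800, KSh 19,200, KSh 30,600, KSh 53,800 (q = 6 of N = 8).
Normalized shortfalls: (69400−8400)/69400 = 0.8790; (69400−15200)/69400 = 0.7810; (69400−18800)/69400 = 0.7291; (69400−19200)/69400 = 0.7233; (69400−30600)/69400 = 0.5591; (69400−53800)/69400 = 0.2248.
Σ = 3.896254. Dividing by the full population N = 8 gives P₁ = 0.487.

0.487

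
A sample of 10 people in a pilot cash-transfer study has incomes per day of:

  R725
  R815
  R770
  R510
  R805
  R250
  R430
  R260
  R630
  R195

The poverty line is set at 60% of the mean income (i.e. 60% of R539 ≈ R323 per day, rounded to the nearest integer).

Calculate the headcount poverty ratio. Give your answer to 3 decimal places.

3 of the 10 people have income below R323.
H = 3/10 = 0.300.

0.300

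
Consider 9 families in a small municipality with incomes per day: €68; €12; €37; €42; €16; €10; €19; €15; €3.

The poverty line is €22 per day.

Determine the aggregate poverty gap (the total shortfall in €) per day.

€57

Below z: €3, €10, €12, €15, €16, €19 (q = 6 of N = 9).
Individual gaps: 22−3 = 19; 22−10 = 12; 22−12 = 10; 22−15 = 7; 22−16 = 6; 22−19 = 3.
Aggregate gap = €57.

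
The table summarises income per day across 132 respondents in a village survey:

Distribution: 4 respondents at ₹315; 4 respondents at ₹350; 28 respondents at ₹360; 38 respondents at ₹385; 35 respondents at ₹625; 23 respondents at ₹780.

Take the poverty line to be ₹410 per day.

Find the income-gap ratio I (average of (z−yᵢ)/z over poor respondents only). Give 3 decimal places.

Below z: 4×₹315, 4×₹350, 28×₹360, 38×₹385 (q = 74 of N = 132).
Relative gaps: 0.2317 (×4), 0.1463 (×4), 0.1220 (×28), 0.0610 (×38); sum = 7.243902.
The income-gap ratio divides by q (the poor only): 7.243902 / 74 = 0.098.

0.098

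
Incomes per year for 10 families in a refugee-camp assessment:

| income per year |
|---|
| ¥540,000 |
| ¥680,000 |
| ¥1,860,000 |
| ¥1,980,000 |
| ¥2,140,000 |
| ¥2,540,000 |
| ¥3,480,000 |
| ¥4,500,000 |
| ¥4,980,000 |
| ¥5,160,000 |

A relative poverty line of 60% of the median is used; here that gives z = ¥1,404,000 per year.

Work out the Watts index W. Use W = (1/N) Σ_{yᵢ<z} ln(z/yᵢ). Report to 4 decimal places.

Below z: ¥540,000, ¥680,000 (q = 2 of N = 10).
Log gaps: ln(1404000/540000) = 0.9555; ln(1404000/680000) = 0.7250.
W = 1.680499 / 10 = 0.1680.

0.1680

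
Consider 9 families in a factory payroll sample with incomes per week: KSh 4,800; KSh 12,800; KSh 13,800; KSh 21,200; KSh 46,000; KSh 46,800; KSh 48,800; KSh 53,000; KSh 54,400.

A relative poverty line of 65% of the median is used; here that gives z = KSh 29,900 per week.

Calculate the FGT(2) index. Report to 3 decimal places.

0.156

Below z: KSh 4,800, KSh 12,800, KSh 13,800, KSh 21,200 (q = 4 of N = 9).
Gap ratios (z−y)/z: (29900−4800)/29900 = 0.8395; (29900−12800)/29900 = 0.5719; (29900−13800)/29900 = 0.5385; (29900−21200)/29900 = 0.2910.
Squared: 0.7047; 0.3271; 0.2899; 0.0847.
Sum = 1.406382; P₂ = 1.406382 / 9 = 0.156.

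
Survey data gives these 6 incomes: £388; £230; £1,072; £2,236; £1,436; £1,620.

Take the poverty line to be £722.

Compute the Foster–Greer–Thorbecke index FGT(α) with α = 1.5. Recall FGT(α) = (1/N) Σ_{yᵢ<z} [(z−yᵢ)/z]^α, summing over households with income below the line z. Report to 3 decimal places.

Incomes under z: £230, £388 (q = 2 of N = 6).
Shortfall ratios: (722−230)/722 = 0.6814; (722−388)/722 = 0.4626.
Raised to α = 1.5: 0.56253; 0.31464.
Sum = 0.877165; FGT(1.5) = 0.877165 / 6 = 0.146.

0.146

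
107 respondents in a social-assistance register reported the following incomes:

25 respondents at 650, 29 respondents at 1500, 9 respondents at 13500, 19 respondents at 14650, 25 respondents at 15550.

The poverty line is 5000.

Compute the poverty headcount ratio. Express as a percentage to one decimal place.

54 of the 107 respondents have income below 5000.
H = 54/107 = 50.5%.

50.5%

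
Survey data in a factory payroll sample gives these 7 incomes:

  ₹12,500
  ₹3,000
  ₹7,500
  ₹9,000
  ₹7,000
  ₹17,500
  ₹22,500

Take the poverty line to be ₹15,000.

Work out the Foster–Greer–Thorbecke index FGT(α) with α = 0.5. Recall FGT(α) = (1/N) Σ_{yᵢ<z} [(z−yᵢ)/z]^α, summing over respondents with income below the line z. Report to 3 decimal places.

0.482

Incomes under z: ₹3,000, ₹7,000, ₹7,500, ₹9,000, ₹12,500 (q = 5 of N = 7).
Gap ratios (z−y)/z: (15000−3000)/15000 = 0.8000; (15000−7000)/15000 = 0.5333; (15000−7500)/15000 = 0.5000; (15000−9000)/15000 = 0.4000; (15000−12500)/15000 = 0.1667.
Raised to α = 0.5: 0.89443; 0.73030; 0.70711; 0.63246; 0.40825.
Sum = 3.372535; FGT(0.5) = 3.372535 / 7 = 0.482.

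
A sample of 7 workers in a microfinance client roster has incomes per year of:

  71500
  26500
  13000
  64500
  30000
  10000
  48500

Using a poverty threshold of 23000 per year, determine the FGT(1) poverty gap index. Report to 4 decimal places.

Below z: 10000, 13000 (q = 2 of N = 7).
Relative gaps: (23000−10000)/23000 = 0.5652; (23000−13000)/23000 = 0.4348.
Σ = 1.000000. Dividing by the full population N = 7 gives P₁ = 0.1429.

0.1429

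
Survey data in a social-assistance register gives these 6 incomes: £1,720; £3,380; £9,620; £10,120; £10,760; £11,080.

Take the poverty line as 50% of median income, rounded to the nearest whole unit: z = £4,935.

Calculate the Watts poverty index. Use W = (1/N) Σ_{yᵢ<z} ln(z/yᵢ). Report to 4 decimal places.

0.2388

Below z: £1,720, £3,380 (q = 2 of N = 6).
Log shortfalls: ln(4935/1720) = 1.0540; ln(4935/3380) = 0.3785.
W = 1.432505 / 6 = 0.2388.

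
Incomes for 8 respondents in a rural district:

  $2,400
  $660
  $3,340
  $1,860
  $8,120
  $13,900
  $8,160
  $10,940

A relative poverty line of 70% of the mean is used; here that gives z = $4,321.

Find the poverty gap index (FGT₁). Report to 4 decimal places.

Below the line: $660, $1,860, $2,400, $3,340 (q = 4 of N = 8).
Gap ratios (z−y)/z: (4321−660)/4321 = 0.8473; (4321−1860)/4321 = 0.5695; (4321−2400)/4321 = 0.4446; (4321−3340)/4321 = 0.2270.
Σ = 2.088405. Dividing by the full population N = 8 gives P₁ = 0.2611.

0.2611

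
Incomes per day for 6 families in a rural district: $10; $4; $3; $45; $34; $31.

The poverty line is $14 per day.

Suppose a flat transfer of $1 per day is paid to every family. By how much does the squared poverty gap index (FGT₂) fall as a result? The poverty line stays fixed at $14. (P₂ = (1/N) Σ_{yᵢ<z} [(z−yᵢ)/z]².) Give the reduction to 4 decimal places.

Before: below the line — $3, $4, $10; squared poverty gap index (FGT₂) = 0.201531.
After the $1 transfer: below the line — $4, $5, $11; squared poverty gap index (FGT₂) = 0.161565.
Reduction = 0.201531 − 0.161565 = 0.0400.

0.0400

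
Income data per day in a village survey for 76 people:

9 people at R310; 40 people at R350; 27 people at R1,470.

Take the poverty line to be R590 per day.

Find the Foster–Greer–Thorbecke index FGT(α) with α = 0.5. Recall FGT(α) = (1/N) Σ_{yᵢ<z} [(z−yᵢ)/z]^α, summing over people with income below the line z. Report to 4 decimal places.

0.4173

Below z: 9×R310, 40×R350 (q = 49 of N = 76).
Shortfall ratios: (590−310)/590 = 0.4746 (×9); (590−350)/590 = 0.4068 (×40).
Raised to α = 0.5: 0.68889 (×9); 0.63779 (×40).
Sum = 31.711767; FGT(0.5) = 31.711767 / 76 = 0.4173.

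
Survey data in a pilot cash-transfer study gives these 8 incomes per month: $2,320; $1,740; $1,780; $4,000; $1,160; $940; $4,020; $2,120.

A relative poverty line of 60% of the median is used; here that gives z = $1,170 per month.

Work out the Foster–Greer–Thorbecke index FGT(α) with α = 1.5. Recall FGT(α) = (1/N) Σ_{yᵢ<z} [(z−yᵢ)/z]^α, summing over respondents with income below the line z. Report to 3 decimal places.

Poor units: $940, $1,160 (q = 2 of N = 8).
Normalized shortfalls: (1170−940)/1170 = 0.1966; (1170−1160)/1170 = 0.0085.
Raised to α = 1.5: 0.08716; 0.00079.
Sum = 0.087949; FGT(1.5) = 0.087949 / 8 = 0.011.

0.011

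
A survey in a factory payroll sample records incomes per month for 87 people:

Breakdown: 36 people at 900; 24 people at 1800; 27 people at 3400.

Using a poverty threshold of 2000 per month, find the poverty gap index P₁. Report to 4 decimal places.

Poor units: 36×900, 24×1800 (q = 60 of N = 87).
Gap ratios (z−y)/z: (2000−900)/2000 = 0.5500 (×36); (2000−1800)/2000 = 0.1000 (×24).
Σ = 22.200000. Dividing by the full population N = 87 gives P₁ = 0.2552.

0.2552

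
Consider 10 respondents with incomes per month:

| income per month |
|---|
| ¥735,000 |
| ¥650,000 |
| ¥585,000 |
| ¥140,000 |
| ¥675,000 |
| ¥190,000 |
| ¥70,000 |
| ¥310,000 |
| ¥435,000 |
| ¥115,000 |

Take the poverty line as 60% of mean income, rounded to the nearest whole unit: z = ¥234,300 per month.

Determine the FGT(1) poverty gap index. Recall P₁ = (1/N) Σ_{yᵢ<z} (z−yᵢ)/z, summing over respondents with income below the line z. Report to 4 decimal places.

0.1802

Incomes under z: ¥70,000, ¥115,000, ¥140,000, ¥190,000 (q = 4 of N = 10).
Relative gaps: (234300−70000)/234300 = 0.7012; (234300−115000)/234300 = 0.5092; (234300−140000)/234300 = 0.4025; (234300−190000)/234300 = 0.1891.
Sum of shortfalls = 1.801963; P₁ averages over all N: 1.801963 / 10 = 0.1802.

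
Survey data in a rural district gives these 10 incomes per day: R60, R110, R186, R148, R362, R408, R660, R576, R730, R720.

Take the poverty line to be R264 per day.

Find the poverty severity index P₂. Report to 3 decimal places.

Incomes under z: R60, R110, R148, R186 (q = 4 of N = 10).
Shortfall ratios: (264−60)/264 = 0.7727; (264−110)/264 = 0.5833; (264−148)/264 = 0.4394; (264−186)/264 = 0.2955.
Squared: 0.5971; 0.3403; 0.1931; 0.0873.
Sum = 1.217746; P₂ = 1.217746 / 10 = 0.122.

0.122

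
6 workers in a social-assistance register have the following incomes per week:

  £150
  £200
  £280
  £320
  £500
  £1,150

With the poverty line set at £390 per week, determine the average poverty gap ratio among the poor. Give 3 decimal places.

Poor units: £150, £200, £280, £320 (q = 4 of N = 6).
Shortfall ratios (z−y)/z: 0.6154, 0.4872, 0.2821, 0.1795; sum = 1.564103.
The income-gap ratio divides by q (the poor only): 1.564103 / 4 = 0.391.

0.391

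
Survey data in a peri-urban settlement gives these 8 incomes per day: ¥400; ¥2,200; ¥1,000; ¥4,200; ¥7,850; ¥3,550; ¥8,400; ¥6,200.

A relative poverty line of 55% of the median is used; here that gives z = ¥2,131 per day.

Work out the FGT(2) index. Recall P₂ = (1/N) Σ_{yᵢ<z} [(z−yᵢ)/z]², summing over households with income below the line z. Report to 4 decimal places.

Poor units: ¥400, ¥1,000 (q = 2 of N = 8).
Gap ratios (z−y)/z: (2131−400)/2131 = 0.8123; (2131−1000)/2131 = 0.5307.
Squared: 0.6598; 0.2817.
Sum = 0.941504; P₂ = 0.941504 / 8 = 0.1177.

0.1177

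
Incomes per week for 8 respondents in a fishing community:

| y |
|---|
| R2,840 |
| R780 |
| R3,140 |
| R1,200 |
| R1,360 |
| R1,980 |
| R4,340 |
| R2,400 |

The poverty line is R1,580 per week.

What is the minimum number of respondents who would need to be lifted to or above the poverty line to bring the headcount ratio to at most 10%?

3 of the 8 respondents are poor, so H = 3/8 = 0.375.
A headcount ratio of at most 10% allows at most ⌊0.10 × 8⌋ = 0 poor respondents.
So at least 3 − 0 = 3 must be lifted.

3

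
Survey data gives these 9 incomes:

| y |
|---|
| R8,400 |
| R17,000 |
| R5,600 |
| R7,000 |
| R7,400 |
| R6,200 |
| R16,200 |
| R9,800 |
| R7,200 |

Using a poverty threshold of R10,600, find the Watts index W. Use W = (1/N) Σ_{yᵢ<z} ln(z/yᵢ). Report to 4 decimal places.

Poor units: R5,600, R6,200, R7,000, R7,200, R7,400, R8,400, R9,800 (q = 7 of N = 9).
Log gaps: ln(10600/5600) = 0.6381; ln(10600/6200) = 0.5363; ln(10600/7000) = 0.4149; ln(10600/7200) = 0.3868; ln(10600/7400) = 0.3594; ln(10600/8400) = 0.2326; ln(10600/9800) = 0.0785.
W = 2.646577 / 9 = 0.2941.

0.2941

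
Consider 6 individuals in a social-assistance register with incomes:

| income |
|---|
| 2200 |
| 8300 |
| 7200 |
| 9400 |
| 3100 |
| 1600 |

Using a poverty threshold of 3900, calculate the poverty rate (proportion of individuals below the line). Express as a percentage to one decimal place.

50.0%

3 of the 6 individuals have income below 3900.
H = 3/6 = 50.0%.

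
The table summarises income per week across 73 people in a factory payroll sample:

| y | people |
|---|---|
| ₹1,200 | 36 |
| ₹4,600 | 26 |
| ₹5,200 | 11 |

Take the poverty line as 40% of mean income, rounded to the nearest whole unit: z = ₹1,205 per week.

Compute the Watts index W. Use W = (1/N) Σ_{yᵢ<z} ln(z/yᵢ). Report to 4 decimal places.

0.0021

Below z: 36×₹1,200 (q = 36 of N = 73).
ln(z/y) terms: ln(1205/1200) = 0.0042 (×36).
W = 0.149688 / 73 = 0.0021.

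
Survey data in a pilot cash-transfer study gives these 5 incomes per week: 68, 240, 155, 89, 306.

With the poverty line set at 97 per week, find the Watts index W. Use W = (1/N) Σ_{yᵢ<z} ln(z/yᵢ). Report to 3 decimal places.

0.088

Below the line: 68, 89 (q = 2 of N = 5).
Log shortfalls: ln(97/68) = 0.3552; ln(97/89) = 0.0861.
W = 0.441278 / 5 = 0.088.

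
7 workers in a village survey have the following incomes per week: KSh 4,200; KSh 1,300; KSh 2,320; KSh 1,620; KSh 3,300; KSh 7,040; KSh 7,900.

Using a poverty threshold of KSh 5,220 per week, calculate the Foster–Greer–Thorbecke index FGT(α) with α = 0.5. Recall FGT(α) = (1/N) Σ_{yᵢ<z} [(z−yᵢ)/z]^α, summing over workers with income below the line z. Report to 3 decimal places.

0.499

Poor units: KSh 1,300, KSh 1,620, KSh 2,320, KSh 3,300, KSh 4,200 (q = 5 of N = 7).
Shortfall ratios: (5220−1300)/5220 = 0.7510; (5220−1620)/5220 = 0.6897; (5220−2320)/5220 = 0.5556; (5220−3300)/5220 = 0.3678; (5220−4200)/5220 = 0.1954.
Raised to α = 0.5: 0.86658; 0.83045; 0.74536; 0.60648; 0.44204.
Sum = 3.490911; FGT(0.5) = 3.490911 / 7 = 0.499.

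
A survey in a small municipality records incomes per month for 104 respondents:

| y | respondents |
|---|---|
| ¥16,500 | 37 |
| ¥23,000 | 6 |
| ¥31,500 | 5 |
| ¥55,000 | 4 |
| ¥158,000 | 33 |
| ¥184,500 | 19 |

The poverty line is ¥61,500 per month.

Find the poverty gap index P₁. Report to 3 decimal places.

0.324

Below the line: 37×¥16,500, 6×¥23,000, 5×¥31,500, 4×¥55,000 (q = 52 of N = 104).
Normalized shortfalls: (61500−16500)/61500 = 0.7317 (×37); (61500−23000)/61500 = 0.6260 (×6); (61500−31500)/61500 = 0.4878 (×5); (61500−55000)/61500 = 0.1057 (×4).
Σ = 33.691057. Dividing by the full population N = 104 gives P₁ = 0.324.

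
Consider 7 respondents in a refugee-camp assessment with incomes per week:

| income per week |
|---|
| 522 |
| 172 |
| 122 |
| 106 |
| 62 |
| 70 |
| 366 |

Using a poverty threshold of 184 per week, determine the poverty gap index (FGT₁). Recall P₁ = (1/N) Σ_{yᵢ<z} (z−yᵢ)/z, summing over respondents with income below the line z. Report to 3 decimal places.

Below z: 62, 70, 106, 122, 172 (q = 5 of N = 7).
Shortfall ratios: (184−62)/184 = 0.6630; (184−70)/184 = 0.6196; (184−106)/184 = 0.4239; (184−122)/184 = 0.3370; (184−172)/184 = 0.0652.
Σ = 2.108696. Dividing by the full population N = 7 gives P₁ = 0.301.

0.301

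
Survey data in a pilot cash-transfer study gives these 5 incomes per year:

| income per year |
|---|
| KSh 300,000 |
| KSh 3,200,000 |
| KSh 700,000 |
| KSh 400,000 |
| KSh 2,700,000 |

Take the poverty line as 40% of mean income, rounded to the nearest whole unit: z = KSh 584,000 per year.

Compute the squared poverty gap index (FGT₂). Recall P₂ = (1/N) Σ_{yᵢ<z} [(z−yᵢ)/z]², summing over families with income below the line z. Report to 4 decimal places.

Poor units: KSh 300,000, KSh 400,000 (q = 2 of N = 5).
Normalized shortfalls: (584000−300000)/584000 = 0.4863; (584000−400000)/584000 = 0.3151.
Squared: 0.2365; 0.0993.
Sum = 0.335757; P₂ = 0.335757 / 5 = 0.0672.

0.0672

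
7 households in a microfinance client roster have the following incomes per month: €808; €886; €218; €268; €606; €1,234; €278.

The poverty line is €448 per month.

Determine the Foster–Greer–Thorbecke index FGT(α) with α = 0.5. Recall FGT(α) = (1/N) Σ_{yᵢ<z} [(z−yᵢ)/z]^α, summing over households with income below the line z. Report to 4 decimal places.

0.2809

Below z: €218, €268, €278 (q = 3 of N = 7).
Gap ratios (z−y)/z: (448−218)/448 = 0.5134; (448−268)/448 = 0.4018; (448−278)/448 = 0.3795.
Raised to α = 0.5: 0.71651; 0.63387; 0.61601.
Sum = 1.966387; FGT(0.5) = 1.966387 / 7 = 0.2809.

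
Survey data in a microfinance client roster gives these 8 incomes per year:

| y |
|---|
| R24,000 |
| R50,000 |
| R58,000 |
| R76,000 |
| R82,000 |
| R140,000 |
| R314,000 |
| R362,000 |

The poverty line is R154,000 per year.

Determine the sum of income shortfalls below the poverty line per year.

R494,000

Incomes under z: R24,000, R50,000, R58,000, R76,000, R82,000, R140,000 (q = 6 of N = 8).
Individual gaps: 154000−24000 = 130000; 154000−50000 = 104000; 154000−58000 = 96000; 154000−76000 = 78000; 154000−82000 = 72000; 154000−140000 = 14000.
Aggregate gap = R494,000.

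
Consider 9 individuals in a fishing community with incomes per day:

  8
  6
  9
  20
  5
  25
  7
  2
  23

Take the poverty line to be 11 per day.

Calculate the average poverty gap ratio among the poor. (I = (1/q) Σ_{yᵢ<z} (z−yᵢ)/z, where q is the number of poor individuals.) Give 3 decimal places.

0.439

Poor units: 2, 5, 6, 7, 8, 9 (q = 6 of N = 9).
Shortfall ratios (z−y)/z: 0.8182, 0.5455, 0.4545, 0.3636, 0.2727, 0.1818; sum = 2.636364.
The income-gap ratio divides by q (the poor only): 2.636364 / 6 = 0.439.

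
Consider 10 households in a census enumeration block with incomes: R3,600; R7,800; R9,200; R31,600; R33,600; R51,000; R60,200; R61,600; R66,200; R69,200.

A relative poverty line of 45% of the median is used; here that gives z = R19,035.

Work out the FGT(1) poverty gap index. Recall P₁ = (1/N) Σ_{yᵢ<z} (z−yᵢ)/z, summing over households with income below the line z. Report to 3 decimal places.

0.192

Poor units: R3,600, R7,800, R9,200 (q = 3 of N = 10).
Gap ratios (z−y)/z: (19035−3600)/19035 = 0.8109; (19035−7800)/19035 = 0.5902; (19035−9200)/19035 = 0.5167.
Σ = 1.917783. Dividing by the full population N = 10 gives P₁ = 0.192.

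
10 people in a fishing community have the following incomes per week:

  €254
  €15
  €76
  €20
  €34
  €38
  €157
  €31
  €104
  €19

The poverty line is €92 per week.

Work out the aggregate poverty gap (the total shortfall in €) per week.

Incomes under z: €15, €19, €20, €31, €34, €38, €76 (q = 7 of N = 10).
Individual gaps: 92−15 = 77; 92−19 = 73; 92−20 = 72; 92−31 = 61; 92−34 = 58; 92−38 = 54; 92−76 = 16.
Aggregate gap = €411.

€411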